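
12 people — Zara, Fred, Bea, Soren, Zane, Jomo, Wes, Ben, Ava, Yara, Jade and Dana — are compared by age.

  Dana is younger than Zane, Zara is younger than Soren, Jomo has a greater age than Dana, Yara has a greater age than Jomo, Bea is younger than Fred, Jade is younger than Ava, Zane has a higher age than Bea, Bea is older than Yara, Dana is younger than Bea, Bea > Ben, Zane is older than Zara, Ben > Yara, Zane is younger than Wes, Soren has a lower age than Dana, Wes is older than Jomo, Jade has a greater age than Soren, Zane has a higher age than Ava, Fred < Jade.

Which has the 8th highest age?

The consecutive relations fix a unique order: Zara < Soren < Dana < Jomo < Yara < Ben < Bea < Fred < Jade < Ava < Zane < Wes.
Counting 8 from the largest end gives Yara.

Yara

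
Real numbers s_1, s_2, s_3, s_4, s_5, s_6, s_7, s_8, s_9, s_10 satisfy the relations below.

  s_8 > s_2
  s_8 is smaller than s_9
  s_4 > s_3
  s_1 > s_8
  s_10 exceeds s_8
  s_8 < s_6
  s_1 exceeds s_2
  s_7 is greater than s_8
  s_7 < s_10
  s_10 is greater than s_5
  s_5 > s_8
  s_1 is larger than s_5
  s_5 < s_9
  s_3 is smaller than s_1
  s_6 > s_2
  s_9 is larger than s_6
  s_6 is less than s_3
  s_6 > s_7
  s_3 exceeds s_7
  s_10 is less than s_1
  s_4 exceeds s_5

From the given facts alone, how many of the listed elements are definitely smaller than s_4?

From s_4 the given relations immediately reach s_5, s_3.
From those, s_8, s_7, s_6 — 5 in total.
From those, s_2 — 6 in total.
No other element is forced below s_4 by the given relations, so the count is 6.

6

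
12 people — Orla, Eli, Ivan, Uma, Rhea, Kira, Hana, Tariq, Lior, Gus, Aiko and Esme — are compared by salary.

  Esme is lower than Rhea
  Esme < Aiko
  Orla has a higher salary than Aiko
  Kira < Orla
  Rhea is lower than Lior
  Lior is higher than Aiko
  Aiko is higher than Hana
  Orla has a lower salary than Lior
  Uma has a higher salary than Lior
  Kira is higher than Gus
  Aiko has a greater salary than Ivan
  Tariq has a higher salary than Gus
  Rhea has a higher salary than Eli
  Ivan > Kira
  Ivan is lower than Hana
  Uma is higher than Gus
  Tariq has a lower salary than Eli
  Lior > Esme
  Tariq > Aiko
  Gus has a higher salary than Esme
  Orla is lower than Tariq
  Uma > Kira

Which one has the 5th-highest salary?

Piecing the relations together gives one ordering: Esme < Gus < Kira < Ivan < Hana < Aiko < Orla < Tariq < Eli < Rhea < Lior < Uma.
Counting 5 from the largest end gives Tariq.

Tariq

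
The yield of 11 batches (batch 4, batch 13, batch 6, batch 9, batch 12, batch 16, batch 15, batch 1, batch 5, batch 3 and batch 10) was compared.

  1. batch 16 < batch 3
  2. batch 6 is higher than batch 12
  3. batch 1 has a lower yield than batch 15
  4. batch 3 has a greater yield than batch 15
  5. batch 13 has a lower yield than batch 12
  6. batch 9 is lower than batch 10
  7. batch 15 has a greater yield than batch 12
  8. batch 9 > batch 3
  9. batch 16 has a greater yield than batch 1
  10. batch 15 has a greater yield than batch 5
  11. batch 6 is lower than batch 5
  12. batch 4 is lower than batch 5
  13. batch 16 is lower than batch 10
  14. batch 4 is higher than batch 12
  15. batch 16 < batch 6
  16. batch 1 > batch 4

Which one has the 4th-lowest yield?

Chaining the given pairs: batch 13 < batch 12 < batch 4 < batch 1 < batch 16 < batch 6 < batch 5 < batch 15 < batch 3 < batch 9 < batch 10.
Counting 4 from the smallest end gives batch 1.

batch 1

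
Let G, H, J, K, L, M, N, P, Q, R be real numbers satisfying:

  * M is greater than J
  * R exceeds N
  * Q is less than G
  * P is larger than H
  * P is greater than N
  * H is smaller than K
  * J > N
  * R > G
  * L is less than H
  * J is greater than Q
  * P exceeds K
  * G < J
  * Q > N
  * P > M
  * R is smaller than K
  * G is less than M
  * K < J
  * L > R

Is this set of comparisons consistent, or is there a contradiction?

The single ordering N < Q < G < R < L < H < K < J < M < P satisfies every listed relation, so no contradiction arises.

consistent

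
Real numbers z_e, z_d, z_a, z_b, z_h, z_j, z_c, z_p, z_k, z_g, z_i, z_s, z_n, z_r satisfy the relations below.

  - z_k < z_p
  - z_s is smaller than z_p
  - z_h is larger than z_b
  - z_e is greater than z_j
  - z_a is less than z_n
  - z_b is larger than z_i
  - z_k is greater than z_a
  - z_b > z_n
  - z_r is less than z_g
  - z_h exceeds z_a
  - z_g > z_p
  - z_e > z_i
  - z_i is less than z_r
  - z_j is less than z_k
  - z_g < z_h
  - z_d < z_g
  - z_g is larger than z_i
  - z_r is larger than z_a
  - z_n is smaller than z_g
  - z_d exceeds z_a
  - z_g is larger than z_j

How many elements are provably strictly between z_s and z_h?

Chaining upward from z_s reaches: z_p, z_g.
Chaining downward from z_h reaches: z_a, z_i, z_r, z_j, z_n, z_b, z_k, z_d, z_p, z_g.
Strictly between z_s and z_h are those in both lists: z_p, z_g — 2 elements.

2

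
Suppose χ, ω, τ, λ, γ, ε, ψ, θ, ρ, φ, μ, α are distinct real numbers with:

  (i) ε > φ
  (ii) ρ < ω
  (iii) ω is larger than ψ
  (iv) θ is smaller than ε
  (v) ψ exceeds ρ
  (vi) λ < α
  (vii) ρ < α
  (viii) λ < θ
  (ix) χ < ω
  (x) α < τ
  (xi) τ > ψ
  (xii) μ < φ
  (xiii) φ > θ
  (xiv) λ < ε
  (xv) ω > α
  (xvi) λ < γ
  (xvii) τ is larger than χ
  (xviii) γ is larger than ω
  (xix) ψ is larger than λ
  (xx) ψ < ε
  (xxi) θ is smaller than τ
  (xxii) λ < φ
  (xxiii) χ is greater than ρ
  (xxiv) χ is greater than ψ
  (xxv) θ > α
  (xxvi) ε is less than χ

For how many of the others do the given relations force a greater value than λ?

9

From λ the given relations immediately reach α, θ, φ, ψ, ε, γ.
From those, χ, τ, ω — 9 in total.
No other element is forced above λ by the given relations, so the count is 9.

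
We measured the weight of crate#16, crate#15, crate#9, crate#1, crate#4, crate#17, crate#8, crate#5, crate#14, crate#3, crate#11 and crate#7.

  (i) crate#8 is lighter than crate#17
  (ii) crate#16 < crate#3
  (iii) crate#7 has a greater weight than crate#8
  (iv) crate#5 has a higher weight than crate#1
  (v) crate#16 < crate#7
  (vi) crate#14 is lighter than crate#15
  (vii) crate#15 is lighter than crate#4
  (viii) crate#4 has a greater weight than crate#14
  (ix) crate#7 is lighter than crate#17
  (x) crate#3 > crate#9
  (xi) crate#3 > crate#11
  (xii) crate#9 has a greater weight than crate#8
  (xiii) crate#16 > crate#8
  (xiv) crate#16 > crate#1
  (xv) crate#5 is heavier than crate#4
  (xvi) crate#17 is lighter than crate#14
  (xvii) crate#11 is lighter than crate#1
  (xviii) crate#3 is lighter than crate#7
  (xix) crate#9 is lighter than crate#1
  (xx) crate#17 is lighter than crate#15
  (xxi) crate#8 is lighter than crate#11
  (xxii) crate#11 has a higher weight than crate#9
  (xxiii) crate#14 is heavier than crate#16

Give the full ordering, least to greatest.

Nothing is placed below crate#8, so it is least; from there crate#8 < crate#9; crate#9 < crate#11; crate#11 < crate#1; crate#1 < crate#16; crate#16 < crate#3; crate#3 < crate#7; crate#7 < crate#17; crate#17 < crate#14; crate#14 < crate#15; crate#15 < crate#4; crate#4 < crate#5, each given directly.

crate#8 < crate#9 < crate#11 < crate#1 < crate#16 < crate#3 < crate#7 < crate#17 < crate#14 < crate#15 < crate#4 < crate#5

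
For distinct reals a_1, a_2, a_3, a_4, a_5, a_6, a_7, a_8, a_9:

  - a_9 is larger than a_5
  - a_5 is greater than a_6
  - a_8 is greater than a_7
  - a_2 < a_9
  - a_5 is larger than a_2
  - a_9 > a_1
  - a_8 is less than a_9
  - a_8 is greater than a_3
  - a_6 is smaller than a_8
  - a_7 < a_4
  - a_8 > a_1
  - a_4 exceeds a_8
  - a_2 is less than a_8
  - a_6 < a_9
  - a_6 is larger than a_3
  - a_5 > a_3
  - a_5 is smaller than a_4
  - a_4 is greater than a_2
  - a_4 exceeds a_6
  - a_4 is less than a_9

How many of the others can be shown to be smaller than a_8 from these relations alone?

Directly below a_8: a_3, a_1, a_7, a_6, a_2.
Nothing else is reachable below a_8; 5 in all.

5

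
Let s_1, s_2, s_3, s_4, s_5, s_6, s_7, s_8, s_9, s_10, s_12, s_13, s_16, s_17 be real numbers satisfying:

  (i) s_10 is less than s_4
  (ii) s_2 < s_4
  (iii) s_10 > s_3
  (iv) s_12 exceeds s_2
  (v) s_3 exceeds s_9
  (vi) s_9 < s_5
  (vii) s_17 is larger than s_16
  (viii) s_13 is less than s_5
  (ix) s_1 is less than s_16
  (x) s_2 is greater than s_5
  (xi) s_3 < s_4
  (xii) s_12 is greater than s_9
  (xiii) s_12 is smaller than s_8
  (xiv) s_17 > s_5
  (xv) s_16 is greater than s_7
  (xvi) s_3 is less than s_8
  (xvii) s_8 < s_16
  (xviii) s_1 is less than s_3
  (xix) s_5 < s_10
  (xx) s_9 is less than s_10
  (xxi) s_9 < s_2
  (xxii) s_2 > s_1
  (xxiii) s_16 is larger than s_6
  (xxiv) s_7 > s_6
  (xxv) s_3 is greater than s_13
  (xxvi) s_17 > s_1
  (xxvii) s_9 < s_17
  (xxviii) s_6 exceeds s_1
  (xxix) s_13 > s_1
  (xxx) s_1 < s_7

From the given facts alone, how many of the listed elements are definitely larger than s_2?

Directly above s_2: s_12, s_4.
One step further: s_8 (3 so far).
One step further: s_16 (4 so far).
One step further: s_17 (5 so far).
Nothing else is reachable above s_2; 5 in all.

5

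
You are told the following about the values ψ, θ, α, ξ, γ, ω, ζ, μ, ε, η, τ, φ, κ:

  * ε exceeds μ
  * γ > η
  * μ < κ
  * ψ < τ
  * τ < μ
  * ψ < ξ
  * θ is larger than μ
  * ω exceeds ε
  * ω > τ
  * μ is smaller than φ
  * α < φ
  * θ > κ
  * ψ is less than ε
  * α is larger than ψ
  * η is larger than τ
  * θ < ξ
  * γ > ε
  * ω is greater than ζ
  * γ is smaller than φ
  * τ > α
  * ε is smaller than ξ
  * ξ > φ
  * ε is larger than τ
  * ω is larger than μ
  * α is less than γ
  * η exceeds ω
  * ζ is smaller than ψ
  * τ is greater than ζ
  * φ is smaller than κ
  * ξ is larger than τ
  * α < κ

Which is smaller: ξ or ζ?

ζ

ζ < ψ and ψ < α give ζ < α.
With α < τ: ζ < ψ < α < τ.
Then τ < μ extends the chain to μ.
Then μ < ε extends the chain to ε.
Then ε < ω extends the chain to ω.
Then ω < η extends the chain to η.
Then η < γ extends the chain to γ.
Then γ < φ extends the chain to φ.
With φ < κ: ζ < ψ < α < τ < μ < ε < ω < η < γ < φ < κ.
Then κ < θ extends the chain to θ.
With θ < ξ: ζ < ψ < α < τ < μ < ε < ω < η < γ < φ < κ < θ < ξ.
So ζ < ξ; ζ is the smaller of the two.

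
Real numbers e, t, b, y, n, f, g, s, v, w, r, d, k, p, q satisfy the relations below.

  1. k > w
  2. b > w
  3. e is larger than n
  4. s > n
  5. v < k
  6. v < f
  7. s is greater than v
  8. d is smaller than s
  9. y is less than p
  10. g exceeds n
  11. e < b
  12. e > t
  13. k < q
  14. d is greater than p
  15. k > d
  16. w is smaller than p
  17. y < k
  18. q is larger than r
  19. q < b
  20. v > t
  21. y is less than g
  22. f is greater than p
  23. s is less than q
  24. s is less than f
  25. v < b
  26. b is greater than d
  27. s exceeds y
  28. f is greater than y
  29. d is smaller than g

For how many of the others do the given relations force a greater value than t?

7

Directly above t: v, e.
One step further: s, k, f, b (6 so far).
One step further: q (7 so far).
Nothing else is reachable above t; 7 in all.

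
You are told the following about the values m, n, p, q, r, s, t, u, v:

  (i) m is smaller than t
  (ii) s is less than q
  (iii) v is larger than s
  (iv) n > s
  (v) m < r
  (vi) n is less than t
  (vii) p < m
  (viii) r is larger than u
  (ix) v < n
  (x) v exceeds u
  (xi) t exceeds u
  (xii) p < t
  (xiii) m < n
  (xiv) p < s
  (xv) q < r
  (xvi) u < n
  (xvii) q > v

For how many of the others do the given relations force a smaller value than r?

6

The elements the relations force below r are p, s, u, m, v, q — no chain reaches any other.
That is 6.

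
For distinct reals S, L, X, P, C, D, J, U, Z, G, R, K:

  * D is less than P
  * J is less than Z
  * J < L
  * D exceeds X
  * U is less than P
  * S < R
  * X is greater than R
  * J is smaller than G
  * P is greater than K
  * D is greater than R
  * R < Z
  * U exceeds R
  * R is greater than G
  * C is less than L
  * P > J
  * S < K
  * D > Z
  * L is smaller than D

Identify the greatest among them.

P

C is not greatest since C < L; S is not greatest since S < K; J is not greatest since J < G; G is not greatest since G < R; R is not greatest since R < D; K is not greatest since K < P; Z is not greatest since Z < D; X is not greatest since X < D; U is not greatest since U < P; L is not greatest since L < D; D is not greatest since D < P.
Only P has nothing above it, so P is the greatest.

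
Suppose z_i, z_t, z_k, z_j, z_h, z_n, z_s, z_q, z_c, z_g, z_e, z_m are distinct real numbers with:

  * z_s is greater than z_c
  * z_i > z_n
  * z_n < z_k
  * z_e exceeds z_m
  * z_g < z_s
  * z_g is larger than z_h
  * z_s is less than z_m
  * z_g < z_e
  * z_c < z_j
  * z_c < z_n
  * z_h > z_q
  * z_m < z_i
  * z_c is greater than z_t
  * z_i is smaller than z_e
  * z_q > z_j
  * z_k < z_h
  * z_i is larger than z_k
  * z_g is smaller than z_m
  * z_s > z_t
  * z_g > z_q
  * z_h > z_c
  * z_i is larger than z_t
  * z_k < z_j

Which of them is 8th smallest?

The consecutive relations fix a unique order: z_t < z_c < z_n < z_k < z_j < z_q < z_h < z_g < z_s < z_m < z_i < z_e.
The 8th smallest is z_g.

z_g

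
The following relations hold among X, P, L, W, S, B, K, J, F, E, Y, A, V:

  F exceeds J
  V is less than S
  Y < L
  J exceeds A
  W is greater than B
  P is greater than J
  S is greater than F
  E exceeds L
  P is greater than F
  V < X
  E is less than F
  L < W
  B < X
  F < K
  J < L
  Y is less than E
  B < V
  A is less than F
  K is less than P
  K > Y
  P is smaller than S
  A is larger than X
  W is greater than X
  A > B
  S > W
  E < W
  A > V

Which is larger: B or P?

P

B < V < X < A < J < L < E < F < P, by transitivity through V, X, A, J, L, E, F.
So B < P; P is the larger of the two.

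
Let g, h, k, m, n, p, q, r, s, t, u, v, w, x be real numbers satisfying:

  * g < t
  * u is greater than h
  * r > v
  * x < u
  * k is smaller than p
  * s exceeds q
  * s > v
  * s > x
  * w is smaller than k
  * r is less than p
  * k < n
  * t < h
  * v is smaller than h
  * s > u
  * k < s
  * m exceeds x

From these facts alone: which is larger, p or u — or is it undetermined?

undetermined

Following every chain through u: above u we get s; below u we get g, x, v, t, h.
p is not reached, and no chain runs the other way from p to u.
So the given relations leave the order of u and p undetermined.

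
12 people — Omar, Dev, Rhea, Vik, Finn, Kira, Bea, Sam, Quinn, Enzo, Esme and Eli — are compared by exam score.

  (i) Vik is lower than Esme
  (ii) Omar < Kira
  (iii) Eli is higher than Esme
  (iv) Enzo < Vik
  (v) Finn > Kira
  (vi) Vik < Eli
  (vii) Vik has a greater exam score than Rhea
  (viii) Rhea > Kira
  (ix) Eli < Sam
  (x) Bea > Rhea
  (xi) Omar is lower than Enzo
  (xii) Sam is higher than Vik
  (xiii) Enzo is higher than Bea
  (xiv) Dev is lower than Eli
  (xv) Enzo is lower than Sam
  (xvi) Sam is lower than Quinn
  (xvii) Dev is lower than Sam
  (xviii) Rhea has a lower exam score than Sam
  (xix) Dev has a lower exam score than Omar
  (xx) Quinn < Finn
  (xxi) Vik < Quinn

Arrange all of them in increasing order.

Dev < Omar < Kira < Rhea < Bea < Enzo < Vik < Esme < Eli < Sam < Quinn < Finn

Nothing is placed below Dev, so it is least; from there Dev < Omar; Omar < Kira; Kira < Rhea; Rhea < Bea; Bea < Enzo; Enzo < Vik; Vik < Esme; Esme < Eli; Eli < Sam; Sam < Quinn; Quinn < Finn, each given directly.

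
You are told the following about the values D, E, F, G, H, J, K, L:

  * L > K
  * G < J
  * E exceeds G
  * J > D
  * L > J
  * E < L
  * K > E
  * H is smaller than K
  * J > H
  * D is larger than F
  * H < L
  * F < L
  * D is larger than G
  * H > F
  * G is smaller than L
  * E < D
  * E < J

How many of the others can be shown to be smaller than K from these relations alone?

4

Directly below K: H, E.
One step further: G, F (4 so far).
Nothing else is reachable below K; 4 in all.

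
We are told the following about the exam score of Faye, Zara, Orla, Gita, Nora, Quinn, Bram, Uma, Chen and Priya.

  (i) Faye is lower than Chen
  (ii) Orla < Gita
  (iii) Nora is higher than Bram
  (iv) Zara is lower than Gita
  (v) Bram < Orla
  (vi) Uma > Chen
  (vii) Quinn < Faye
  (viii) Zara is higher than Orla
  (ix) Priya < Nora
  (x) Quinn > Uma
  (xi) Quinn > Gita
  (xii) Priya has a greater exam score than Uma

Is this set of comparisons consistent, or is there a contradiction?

We have Uma < Quinn stated directly, yet also Quinn < Faye < Chen < Uma by chaining the others — so Quinn < Uma. Contradiction.

inconsistent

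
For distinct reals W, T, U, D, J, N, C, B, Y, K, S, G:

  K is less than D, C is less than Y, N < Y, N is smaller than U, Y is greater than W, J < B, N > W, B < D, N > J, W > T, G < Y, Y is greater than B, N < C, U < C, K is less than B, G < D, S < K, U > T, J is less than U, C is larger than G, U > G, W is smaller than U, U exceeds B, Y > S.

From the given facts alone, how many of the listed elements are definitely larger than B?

From B the given relations immediately reach U, Y, D.
From those, C — 4 in total.
Nothing else is reachable above B; 4 in all.

4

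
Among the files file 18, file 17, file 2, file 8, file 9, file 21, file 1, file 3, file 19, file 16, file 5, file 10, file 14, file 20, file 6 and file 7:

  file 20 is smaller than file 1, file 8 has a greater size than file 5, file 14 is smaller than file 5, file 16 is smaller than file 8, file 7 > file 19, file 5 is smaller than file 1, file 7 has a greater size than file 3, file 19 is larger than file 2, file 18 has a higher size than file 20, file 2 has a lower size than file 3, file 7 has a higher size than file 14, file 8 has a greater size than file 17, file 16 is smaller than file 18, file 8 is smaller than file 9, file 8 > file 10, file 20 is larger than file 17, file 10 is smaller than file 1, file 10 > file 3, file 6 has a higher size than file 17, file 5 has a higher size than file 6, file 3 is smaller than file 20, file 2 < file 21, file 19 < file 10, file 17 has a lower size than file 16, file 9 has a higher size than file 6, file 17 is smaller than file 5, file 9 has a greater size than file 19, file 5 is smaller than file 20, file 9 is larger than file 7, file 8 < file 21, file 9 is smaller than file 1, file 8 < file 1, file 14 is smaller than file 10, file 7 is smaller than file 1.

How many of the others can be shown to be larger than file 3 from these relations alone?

8

From file 3 the given relations immediately reach file 10, file 7, file 20.
From those, file 8, file 9, file 18, file 1 — 7 in total.
From those, file 21 — 8 in total.
Nothing else is reachable above file 3; 8 in all.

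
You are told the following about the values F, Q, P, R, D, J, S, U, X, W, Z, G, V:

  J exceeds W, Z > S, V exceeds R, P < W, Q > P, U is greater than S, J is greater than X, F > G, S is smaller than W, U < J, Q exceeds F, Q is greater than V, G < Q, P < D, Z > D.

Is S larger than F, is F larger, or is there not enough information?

Following every chain through S: above S we get W, U, Z, J.
F is not reached, and no chain runs the other way from F to S.
So the given relations leave the order of S and F undetermined.

undetermined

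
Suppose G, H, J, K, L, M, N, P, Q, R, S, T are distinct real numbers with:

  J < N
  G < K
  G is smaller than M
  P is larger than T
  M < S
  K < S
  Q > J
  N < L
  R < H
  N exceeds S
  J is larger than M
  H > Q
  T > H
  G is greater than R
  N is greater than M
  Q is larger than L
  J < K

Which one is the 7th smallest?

The consecutive relations fix a unique order: R < G < M < J < K < S < N < L < Q < H < T < P.
Counting 7 from the smallest end gives N.

N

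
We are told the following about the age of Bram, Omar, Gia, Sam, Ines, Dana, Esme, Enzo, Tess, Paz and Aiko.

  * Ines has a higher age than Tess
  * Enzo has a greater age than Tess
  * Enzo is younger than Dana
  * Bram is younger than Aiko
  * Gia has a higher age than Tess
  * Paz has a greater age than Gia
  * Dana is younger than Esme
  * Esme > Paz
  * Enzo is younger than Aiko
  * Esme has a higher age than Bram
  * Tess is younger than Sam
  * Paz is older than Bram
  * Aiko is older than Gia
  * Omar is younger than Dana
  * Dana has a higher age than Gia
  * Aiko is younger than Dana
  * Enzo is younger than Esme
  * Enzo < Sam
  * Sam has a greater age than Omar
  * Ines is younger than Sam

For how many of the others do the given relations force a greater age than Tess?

8

Directly above Tess: Enzo, Gia, Ines, Sam.
One step further: Aiko, Paz, Dana, Esme (8 so far).
Nothing else is reachable above Tess; 8 in all.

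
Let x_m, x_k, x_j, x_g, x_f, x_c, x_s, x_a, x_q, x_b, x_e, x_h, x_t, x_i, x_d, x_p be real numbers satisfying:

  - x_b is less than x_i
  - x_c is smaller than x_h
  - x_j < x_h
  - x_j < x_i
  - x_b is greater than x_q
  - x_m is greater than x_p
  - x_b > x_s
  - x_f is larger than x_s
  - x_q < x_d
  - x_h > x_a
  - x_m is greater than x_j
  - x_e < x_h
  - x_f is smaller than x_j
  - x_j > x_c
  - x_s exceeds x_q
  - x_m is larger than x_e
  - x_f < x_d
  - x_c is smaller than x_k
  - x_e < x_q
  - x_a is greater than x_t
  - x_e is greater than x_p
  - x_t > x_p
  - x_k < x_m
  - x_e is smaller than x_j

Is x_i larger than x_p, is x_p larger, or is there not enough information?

x_i

x_p < x_e and x_e < x_q give x_p < x_q.
With x_q < x_s: x_p < x_e < x_q < x_s.
With x_s < x_b: x_p < x_e < x_q < x_s < x_b.
Then x_b < x_i extends the chain to x_i.
So x_i is larger.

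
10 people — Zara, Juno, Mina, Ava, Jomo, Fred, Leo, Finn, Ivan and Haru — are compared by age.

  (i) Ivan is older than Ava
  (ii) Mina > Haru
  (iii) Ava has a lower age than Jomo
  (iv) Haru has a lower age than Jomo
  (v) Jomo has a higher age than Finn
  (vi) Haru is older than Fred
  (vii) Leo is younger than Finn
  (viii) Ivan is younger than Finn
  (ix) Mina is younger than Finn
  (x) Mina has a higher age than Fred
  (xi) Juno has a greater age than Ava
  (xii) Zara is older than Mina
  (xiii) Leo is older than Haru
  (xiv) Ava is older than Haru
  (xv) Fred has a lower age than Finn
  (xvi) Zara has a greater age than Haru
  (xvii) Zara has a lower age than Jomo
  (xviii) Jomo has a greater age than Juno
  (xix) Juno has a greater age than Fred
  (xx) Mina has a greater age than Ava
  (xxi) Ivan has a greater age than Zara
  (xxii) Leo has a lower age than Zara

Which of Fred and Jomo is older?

The relevant relations are Fred < Haru; Haru < Ava; Ava < Mina; Mina < Zara; Zara < Ivan; Ivan < Finn; Finn < Jomo.
Together: Fred < Haru < Ava < Mina < Zara < Ivan < Finn < Jomo.
So Fred < Jomo; Jomo is the older of the two.

Jomo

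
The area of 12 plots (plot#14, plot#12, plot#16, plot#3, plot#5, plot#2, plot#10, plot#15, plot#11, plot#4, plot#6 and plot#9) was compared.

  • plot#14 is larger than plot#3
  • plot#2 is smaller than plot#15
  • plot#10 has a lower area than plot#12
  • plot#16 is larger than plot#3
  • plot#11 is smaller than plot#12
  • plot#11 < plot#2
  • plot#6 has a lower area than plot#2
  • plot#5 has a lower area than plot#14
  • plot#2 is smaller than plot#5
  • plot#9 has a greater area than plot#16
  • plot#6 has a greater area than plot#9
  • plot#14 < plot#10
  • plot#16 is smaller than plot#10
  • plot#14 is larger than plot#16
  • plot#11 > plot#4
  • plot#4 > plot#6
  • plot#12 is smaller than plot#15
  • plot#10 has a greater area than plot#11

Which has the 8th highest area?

plot#4

Piecing the relations together gives one ordering: plot#3 < plot#16 < plot#9 < plot#6 < plot#4 < plot#11 < plot#2 < plot#5 < plot#14 < plot#10 < plot#12 < plot#15.
The 8th largest is plot#4.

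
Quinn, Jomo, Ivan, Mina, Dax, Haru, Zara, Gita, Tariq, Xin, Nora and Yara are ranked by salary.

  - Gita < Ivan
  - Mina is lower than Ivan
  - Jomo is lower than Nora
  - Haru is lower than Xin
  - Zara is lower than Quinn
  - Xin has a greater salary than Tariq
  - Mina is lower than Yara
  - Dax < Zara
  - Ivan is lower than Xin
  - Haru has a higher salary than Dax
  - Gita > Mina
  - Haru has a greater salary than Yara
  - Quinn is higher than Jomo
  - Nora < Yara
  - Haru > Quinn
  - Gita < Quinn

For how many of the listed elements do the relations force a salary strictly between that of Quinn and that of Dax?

Chaining upward from Dax reaches: Zara, Haru, Xin.
Chaining downward from Quinn reaches: Jomo, Mina, Zara, Gita.
Strictly between Dax and Quinn are those in both lists: Zara — 1 element.

1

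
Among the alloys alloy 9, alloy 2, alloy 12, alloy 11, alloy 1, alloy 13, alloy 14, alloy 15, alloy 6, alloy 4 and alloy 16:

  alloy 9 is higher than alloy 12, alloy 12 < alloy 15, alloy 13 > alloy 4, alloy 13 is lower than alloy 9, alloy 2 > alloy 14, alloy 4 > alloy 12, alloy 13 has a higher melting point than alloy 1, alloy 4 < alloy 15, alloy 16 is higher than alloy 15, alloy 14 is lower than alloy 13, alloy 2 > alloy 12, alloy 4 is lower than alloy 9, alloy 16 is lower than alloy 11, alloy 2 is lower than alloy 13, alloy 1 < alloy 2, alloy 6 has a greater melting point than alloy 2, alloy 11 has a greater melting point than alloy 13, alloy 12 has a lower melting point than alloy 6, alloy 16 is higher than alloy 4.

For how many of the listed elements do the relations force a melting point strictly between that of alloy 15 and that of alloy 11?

1

The relations place alloy 15 below alloy 11. An element lies strictly between them when it is forced above alloy 15 and also forced below alloy 11.
Above alloy 15: {alloy 16}. Below alloy 11: {alloy 14, alloy 12, alloy 4, alloy 1, alloy 2, alloy 16, alloy 13}.
Intersection: {alloy 16} — 1.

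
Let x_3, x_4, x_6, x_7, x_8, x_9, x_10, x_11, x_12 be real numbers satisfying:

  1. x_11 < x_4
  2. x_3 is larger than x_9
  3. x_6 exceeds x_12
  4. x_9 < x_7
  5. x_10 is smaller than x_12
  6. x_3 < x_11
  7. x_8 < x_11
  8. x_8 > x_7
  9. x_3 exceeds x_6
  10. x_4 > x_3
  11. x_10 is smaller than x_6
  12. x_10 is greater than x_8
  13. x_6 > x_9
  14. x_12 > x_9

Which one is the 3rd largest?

The consecutive relations fix a unique order: x_9 < x_7 < x_8 < x_10 < x_12 < x_6 < x_3 < x_11 < x_4.
Counting 3 from the largest end gives x_3.

x_3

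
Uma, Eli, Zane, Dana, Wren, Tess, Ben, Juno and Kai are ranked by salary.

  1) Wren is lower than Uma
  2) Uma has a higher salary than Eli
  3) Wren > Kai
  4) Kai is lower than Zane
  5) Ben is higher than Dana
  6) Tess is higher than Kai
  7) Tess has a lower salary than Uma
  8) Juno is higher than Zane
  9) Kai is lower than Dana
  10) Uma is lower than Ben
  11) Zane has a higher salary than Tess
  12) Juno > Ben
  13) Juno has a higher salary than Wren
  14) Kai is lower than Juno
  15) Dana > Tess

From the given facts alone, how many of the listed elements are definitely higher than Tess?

From Tess the given relations immediately reach Zane, Dana, Uma.
From those, Ben, Juno — 5 in total.
No other element is forced above Tess by the given relations, so the count is 5.

5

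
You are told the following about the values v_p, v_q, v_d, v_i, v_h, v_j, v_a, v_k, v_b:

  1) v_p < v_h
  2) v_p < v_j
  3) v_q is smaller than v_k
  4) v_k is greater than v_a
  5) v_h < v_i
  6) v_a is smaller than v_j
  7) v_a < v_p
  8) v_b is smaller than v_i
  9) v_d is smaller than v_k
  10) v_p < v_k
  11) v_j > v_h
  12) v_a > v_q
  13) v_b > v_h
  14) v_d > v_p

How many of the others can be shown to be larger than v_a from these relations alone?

Directly above v_a: v_p, v_k, v_j.
One step further: v_h, v_d (5 so far).
One step further: v_b, v_i (7 so far).
No other element is forced above v_a by the given relations, so the count is 7.

7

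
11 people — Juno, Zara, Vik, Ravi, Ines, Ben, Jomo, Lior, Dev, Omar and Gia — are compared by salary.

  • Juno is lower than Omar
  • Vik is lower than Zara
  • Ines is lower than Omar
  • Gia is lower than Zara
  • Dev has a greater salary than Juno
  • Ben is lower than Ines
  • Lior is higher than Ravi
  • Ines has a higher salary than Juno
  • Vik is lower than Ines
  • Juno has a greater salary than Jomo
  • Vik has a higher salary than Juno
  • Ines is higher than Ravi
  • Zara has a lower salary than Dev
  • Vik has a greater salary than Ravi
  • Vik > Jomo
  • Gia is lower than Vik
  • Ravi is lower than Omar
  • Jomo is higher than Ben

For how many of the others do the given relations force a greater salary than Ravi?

Directly above Ravi: Vik, Lior, Ines, Omar.
One step further: Zara (5 so far).
One step further: Dev (6 so far).
No other element is forced above Ravi by the given relations, so the count is 6.

6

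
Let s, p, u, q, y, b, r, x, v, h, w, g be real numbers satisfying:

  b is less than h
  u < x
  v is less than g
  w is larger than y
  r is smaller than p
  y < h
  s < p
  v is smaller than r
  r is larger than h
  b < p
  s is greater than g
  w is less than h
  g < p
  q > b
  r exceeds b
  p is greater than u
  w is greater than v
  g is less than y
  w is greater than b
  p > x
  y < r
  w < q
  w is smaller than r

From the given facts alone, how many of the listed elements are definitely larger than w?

Directly above w: h, r, q.
One step further: p (4 so far).
No other element is forced above w by the given relations, so the count is 4.

4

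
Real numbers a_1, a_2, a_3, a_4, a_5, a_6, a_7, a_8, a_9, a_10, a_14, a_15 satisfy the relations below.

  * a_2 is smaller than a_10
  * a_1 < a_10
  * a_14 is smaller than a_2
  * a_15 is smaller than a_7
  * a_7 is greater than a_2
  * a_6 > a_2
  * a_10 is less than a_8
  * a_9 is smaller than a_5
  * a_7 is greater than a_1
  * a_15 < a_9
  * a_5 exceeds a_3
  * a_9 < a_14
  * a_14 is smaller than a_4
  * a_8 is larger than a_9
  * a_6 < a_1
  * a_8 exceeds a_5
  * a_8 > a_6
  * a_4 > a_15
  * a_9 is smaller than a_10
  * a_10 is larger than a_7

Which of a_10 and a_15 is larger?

a_15 < a_9 and a_9 < a_14 give a_15 < a_14.
With a_14 < a_2: a_15 < a_9 < a_14 < a_2.
With a_2 < a_6: a_15 < a_9 < a_14 < a_2 < a_6.
With a_6 < a_1: a_15 < a_9 < a_14 < a_2 < a_6 < a_1.
Then a_1 < a_7 extends the chain to a_7.
Then a_7 < a_10 extends the chain to a_10.
So a_15 < a_10; a_10 is the larger of the two.

a_10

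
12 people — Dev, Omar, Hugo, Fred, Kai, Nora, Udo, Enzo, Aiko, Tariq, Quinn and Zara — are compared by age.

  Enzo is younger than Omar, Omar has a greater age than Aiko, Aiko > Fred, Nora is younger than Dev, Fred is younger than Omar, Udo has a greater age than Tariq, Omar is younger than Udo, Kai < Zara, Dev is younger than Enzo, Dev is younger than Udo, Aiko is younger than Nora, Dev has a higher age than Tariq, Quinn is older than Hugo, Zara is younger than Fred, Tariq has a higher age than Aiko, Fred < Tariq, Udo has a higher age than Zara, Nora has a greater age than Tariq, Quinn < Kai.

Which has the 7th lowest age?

The consecutive relations fix a unique order: Hugo < Quinn < Kai < Zara < Fred < Aiko < Tariq < Nora < Dev < Enzo < Omar < Udo.
Counting 7 from the smallest end gives Tariq.

Tariq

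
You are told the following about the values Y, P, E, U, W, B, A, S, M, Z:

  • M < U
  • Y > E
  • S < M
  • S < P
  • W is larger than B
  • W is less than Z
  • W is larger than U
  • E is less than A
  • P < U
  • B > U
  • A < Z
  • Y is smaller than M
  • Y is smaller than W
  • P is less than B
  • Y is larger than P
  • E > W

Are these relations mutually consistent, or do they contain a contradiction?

inconsistent

Chaining the given relations yields Y < M < U < B < W < E, so Y < E. But one relation states E < Y. These cannot both hold.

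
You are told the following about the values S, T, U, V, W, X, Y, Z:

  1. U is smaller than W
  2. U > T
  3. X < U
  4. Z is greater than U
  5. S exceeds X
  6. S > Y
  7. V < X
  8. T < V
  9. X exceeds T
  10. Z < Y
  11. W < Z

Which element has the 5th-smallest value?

W

Chaining the given pairs: T < V < X < U < W < Z < Y < S.
Counting 5 from the smallest end gives W.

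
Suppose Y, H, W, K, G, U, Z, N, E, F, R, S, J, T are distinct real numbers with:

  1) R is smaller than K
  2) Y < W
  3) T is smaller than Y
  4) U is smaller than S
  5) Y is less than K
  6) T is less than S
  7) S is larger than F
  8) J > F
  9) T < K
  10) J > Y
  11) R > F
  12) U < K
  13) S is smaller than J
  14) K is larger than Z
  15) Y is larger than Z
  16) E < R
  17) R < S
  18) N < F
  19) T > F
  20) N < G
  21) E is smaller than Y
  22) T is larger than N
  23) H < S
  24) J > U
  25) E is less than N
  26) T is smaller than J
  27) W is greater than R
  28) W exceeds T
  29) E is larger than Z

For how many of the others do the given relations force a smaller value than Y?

The elements the relations force below Y are Z, E, N, F, T — no chain reaches any other.
That is 5.

5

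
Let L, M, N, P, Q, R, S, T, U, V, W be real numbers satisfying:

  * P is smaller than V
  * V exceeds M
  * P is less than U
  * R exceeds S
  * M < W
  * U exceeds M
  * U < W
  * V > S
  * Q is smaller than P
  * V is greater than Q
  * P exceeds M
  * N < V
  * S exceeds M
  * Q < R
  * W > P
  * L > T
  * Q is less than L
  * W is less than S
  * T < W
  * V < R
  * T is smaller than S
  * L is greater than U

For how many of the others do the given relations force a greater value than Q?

7

Directly above Q: P, L, V, R.
One step further: U, W (6 so far).
One step further: S (7 so far).
Nothing else is reachable above Q; 7 in all.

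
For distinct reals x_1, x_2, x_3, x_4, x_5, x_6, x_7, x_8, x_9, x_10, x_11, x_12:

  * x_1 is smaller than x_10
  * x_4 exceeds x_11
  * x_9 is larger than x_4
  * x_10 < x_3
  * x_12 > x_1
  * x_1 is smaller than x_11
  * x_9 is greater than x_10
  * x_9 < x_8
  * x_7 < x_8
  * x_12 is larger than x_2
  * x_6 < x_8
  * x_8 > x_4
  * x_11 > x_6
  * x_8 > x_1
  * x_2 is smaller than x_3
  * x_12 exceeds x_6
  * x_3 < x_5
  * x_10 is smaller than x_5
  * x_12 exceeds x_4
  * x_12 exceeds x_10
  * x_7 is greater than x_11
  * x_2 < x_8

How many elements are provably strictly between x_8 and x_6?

4

Chaining upward from x_6 reaches: x_11, x_4, x_9, x_7, x_12.
Chaining downward from x_8 reaches: x_1, x_11, x_10, x_2, x_4, x_9, x_7.
Strictly between x_6 and x_8 are those in both lists: x_11, x_4, x_9, x_7 — 4 elements.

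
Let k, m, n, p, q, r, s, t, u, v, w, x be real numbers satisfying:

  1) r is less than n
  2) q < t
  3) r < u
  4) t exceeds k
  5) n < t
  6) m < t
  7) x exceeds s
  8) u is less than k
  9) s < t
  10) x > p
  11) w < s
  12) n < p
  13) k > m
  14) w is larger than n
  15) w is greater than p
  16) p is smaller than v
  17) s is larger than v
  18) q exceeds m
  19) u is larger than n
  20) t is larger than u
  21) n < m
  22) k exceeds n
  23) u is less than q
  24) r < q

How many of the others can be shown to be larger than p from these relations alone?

5

Directly above p: v, w, x.
One step further: s (4 so far).
One step further: t (5 so far).
Nothing else is reachable above p; 5 in all.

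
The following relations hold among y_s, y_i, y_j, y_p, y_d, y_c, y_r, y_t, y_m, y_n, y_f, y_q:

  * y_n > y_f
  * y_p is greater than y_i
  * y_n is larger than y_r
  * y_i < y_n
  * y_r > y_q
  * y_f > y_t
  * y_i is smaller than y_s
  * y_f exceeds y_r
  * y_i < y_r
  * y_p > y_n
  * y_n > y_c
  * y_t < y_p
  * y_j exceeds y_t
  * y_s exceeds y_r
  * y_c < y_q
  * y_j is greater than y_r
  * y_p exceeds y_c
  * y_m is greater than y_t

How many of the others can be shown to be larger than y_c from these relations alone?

From y_c the given relations immediately reach y_q, y_n, y_p.
From those, y_r — 4 in total.
From those, y_f, y_s, y_j — 7 in total.
Nothing else is reachable above y_c; 7 in all.

7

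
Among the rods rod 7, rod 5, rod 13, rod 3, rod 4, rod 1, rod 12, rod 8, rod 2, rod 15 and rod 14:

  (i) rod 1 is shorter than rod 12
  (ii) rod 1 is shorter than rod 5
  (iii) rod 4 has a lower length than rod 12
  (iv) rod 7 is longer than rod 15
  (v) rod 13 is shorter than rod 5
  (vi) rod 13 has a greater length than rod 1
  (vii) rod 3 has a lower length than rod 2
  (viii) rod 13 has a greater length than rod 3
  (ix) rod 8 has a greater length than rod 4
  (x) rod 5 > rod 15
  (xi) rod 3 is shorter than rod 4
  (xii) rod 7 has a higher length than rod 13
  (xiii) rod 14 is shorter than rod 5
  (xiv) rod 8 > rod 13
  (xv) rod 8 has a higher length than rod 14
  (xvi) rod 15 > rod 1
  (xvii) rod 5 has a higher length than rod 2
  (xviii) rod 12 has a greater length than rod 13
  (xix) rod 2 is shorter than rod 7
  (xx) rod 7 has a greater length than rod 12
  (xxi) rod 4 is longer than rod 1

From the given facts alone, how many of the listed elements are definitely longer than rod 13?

From rod 13 the given relations immediately reach rod 5, rod 12, rod 7, rod 8.
Nothing else is reachable above rod 13; 4 in all.

4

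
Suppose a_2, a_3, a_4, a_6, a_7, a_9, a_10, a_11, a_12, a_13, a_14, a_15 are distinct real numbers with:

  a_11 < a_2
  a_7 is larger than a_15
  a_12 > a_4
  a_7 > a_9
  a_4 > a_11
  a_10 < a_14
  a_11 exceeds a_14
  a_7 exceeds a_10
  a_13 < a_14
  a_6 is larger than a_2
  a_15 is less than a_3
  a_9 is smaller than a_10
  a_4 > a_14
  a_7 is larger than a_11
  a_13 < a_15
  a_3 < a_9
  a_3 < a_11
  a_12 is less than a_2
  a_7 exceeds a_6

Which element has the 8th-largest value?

Chaining the given pairs: a_13 < a_15 < a_3 < a_9 < a_10 < a_14 < a_11 < a_4 < a_12 < a_2 < a_6 < a_7.
The 8th largest is a_10.

a_10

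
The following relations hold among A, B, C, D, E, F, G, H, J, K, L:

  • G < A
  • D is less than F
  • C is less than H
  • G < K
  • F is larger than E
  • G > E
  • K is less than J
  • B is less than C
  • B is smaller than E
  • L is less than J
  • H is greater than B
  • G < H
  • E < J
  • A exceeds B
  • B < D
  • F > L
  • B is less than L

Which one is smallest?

Chaining upward from B: directly above it, E, L, C, A, D, H; then G, J, F; then K.
That covers every other element, and nothing is given below B, so B is the smallest.

B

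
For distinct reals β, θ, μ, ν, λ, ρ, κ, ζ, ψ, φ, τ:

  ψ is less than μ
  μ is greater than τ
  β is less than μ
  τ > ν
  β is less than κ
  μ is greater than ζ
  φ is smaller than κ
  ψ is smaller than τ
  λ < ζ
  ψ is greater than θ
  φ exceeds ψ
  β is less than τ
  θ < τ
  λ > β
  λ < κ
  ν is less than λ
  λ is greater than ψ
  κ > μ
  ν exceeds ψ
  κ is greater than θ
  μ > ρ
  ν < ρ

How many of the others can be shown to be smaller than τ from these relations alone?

Directly below τ: θ, ψ, ν, β.
No other element is forced below τ by the given relations, so the count is 4.

4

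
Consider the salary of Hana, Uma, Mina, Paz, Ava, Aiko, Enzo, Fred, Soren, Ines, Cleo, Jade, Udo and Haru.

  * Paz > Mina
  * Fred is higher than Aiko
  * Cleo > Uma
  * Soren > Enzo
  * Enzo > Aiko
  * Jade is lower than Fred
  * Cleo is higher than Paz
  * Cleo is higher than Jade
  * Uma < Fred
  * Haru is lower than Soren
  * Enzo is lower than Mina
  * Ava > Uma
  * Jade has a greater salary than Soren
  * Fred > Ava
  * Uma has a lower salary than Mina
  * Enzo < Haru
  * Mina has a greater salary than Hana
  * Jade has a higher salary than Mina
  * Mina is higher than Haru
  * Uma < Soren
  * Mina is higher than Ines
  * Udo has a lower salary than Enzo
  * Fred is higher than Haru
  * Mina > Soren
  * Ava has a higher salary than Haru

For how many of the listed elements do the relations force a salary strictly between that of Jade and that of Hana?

1

Chaining upward from Hana reaches: Mina, Paz, Cleo, Fred.
Chaining downward from Jade reaches: Aiko, Udo, Ines, Enzo, Haru, Uma, Soren, Mina.
Strictly between Hana and Jade are those in both lists: Mina — 1 element.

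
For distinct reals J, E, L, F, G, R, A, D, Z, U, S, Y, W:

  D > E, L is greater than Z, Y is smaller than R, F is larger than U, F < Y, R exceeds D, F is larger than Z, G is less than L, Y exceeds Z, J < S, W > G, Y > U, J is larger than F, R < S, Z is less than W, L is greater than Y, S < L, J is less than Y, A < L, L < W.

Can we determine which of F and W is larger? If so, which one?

W

F < J and J < Y give F < Y.
With Y < R: F < J < Y < R.
With R < S: F < J < Y < R < S.
With S < L: F < J < Y < R < S < L.
Then L < W extends the chain to W.
So W is larger.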